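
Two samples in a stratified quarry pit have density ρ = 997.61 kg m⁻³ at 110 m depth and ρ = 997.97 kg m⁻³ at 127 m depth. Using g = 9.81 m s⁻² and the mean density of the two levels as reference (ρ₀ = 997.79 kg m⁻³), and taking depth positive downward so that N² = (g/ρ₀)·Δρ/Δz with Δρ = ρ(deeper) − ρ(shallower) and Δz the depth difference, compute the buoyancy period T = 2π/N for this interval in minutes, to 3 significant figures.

Δρ = 997.97 − 997.61 = 0.36 kg m⁻³ over Δz = 127 − 110 = 17 m.
N² = (9.81/997.79) × (0.36/17) = 2.0820 × 10⁻⁴ s⁻².
N = √(2.0820 × 10⁻⁴) = 0.014429 rad s⁻¹, so T = 2π/N = 435.46 s = 7.2577 min ≈ 7.26 min.
N² > 0, so the interval is statically stable.

7.26 min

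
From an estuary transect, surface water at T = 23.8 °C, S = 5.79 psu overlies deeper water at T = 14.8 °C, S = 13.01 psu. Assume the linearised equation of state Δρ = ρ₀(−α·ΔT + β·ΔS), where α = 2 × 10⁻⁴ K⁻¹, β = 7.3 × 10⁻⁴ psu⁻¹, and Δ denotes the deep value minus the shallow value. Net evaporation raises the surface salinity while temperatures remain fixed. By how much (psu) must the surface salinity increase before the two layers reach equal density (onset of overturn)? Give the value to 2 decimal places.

9.69 psu

Neutral buoyancy requires −α(T_deep − T_surf) + β(S_deep − S_surf′) = 0.
S_surf′ = S_deep − (α/β)·ΔT = 13.01 − (2 × 10⁻⁴/7.3 × 10⁻⁴)·(-9.0) = 15.4758 psu.
Increase required: 15.4758 − 5.79 = 9.6858 psu.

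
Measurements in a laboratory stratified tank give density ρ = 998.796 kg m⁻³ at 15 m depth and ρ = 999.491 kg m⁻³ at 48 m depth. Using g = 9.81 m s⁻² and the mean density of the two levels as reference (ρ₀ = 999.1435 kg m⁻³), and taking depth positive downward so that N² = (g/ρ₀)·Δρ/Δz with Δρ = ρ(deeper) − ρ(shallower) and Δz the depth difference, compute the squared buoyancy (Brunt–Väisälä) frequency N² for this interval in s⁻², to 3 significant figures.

2.07 × 10⁻⁴ s⁻²

Δρ = 999.491 − 998.796 = 0.695 kg m⁻³ over Δz = 48 − 15 = 33 m.
N² = (9.81/999.1435) × (0.695/33) = 2.0678 × 10⁻⁴ s⁻² ≈ 2.07 × 10⁻⁴ s⁻².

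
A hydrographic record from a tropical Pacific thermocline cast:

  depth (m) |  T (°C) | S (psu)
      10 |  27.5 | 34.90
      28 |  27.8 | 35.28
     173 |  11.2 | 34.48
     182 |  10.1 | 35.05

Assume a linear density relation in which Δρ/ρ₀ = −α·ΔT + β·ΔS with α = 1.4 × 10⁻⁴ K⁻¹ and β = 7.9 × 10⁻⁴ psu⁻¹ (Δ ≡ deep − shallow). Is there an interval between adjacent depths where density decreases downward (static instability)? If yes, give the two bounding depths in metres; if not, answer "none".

Evaluate Δρ/ρ₀ = −αΔT + βΔS across each adjacent pair:
  10–28 m: −αΔT+βΔS = −(1.4 × 10⁻⁴)(+0.3)+(7.9 × 10⁻⁴)(+0.38) = 2.6 × 10⁻⁴ → stable
  28–173 m: −αΔT+βΔS = −(1.4 × 10⁻⁴)(-16.6)+(7.9 × 10⁻⁴)(-0.80) = 1.7 × 10⁻³ → stable
  173–182 m: −αΔT+βΔS = −(1.4 × 10⁻⁴)(-1.1)+(7.9 × 10⁻⁴)(+0.57) = 6.0 × 10⁻⁴ → stable
Every interval has Δρ > 0: the column is stably stratified throughout.

none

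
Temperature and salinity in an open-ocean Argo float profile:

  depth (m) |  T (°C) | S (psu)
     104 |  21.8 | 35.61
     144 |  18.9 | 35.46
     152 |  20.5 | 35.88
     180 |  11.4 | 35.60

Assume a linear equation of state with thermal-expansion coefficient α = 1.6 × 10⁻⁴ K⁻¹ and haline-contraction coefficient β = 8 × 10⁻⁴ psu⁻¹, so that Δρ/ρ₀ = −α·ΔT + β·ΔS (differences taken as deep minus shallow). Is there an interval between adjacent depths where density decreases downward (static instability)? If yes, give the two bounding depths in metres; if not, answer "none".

Evaluate Δρ/ρ₀ = −αΔT + βΔS across each adjacent pair:
  104–144 m: −αΔT+βΔS = −(1.6 × 10⁻⁴)(-2.9)+(8 × 10⁻⁴)(-0.15) = 3.4 × 10⁻⁴ → stable
  144–152 m: −αΔT+βΔS = −(1.6 × 10⁻⁴)(+1.6)+(8 × 10⁻⁴)(+0.42) = 8.0 × 10⁻⁵ → stable
  152–180 m: −αΔT+βΔS = −(1.6 × 10⁻⁴)(-9.1)+(8 × 10⁻⁴)(-0.28) = 1.2 × 10⁻³ → stable
Every interval has Δρ > 0: the column is stably stratified throughout.

none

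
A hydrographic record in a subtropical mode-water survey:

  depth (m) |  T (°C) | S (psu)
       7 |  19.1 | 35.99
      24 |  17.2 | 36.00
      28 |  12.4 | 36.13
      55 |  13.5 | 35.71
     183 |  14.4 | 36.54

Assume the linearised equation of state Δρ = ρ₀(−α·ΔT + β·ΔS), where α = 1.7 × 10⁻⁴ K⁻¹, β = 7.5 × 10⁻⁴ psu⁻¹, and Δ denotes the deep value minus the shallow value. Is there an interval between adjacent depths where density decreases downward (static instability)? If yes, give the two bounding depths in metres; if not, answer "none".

Evaluate Δρ/ρ₀ = −αΔT + βΔS across each adjacent pair:
  7–24 m: −αΔT+βΔS = −(1.7 × 10⁻⁴)(-1.9)+(7.5 × 10⁻⁴)(+0.01) = 3.3 × 10⁻⁴ → stable
  24–28 m: −αΔT+βΔS = −(1.7 × 10⁻⁴)(-4.8)+(7.5 × 10⁻⁴)(+0.13) = 9.1 × 10⁻⁴ → stable
  28–55 m: −αΔT+βΔS = −(1.7 × 10⁻⁴)(+1.1)+(7.5 × 10⁻⁴)(-0.42) = -5.0 × 10⁻⁴ → UNSTABLE
  55–183 m: −αΔT+βΔS = −(1.7 × 10⁻⁴)(+0.9)+(7.5 × 10⁻⁴)(+0.83) = 4.7 × 10⁻⁴ → stable
The 28–55 m interval has Δρ < 0: lighter water underlies denser water.

28–55 m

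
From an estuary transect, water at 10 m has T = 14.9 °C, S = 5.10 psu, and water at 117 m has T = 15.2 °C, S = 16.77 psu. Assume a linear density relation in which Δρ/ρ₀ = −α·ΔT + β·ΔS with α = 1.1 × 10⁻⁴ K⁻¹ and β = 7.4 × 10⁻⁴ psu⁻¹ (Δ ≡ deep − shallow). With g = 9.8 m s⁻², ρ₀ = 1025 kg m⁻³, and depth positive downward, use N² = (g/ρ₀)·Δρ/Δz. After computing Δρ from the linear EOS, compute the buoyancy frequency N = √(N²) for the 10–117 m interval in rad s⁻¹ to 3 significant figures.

0.0281 rad s⁻¹

ΔT = +0.3 K, ΔS = +11.67 psu (deep − shallow).
Δρ/ρ₀ = −αΔT + βΔS = -3.30 × 10⁻⁵ + 8.6358 × 10⁻³ = 8.6028 × 10⁻³, so Δρ ≈ 8.818 kg m⁻³.
N² = (g/ρ₀)·Δρ/Δz = g·(Δρ/ρ₀)/Δz = 9.8 × 8.6028 × 10⁻³ / 107 = 7.8792 × 10⁻⁴ s⁻².
N = √(7.8792 × 10⁻⁴) = 0.028070 rad s⁻¹ ≈ 0.0281 rad s⁻¹.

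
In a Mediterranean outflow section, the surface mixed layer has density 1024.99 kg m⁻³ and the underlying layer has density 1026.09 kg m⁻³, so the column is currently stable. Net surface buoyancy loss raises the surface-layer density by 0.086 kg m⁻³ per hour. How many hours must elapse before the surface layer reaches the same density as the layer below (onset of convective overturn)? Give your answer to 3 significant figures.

12.8 hours

Density deficit of the surface layer: 1026.09 − 1024.99 = 1.1 kg m⁻³.
Required change = 1.1 / 0.086 = 12.8 hours.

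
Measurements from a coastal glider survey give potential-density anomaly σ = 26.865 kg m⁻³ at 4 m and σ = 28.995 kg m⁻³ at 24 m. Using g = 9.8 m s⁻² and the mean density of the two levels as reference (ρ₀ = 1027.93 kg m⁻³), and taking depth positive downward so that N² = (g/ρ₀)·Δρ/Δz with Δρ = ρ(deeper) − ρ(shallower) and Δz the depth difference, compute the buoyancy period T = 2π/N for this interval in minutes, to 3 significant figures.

Δρ = 1028.995 − 1026.865 = 2.130 kg m⁻³ over Δz = 24 − 4 = 20 m.
N² = (9.8/1027.93) × (2.130/20) = 1.0153 × 10⁻³ s⁻².
N = √(1.0153 × 10⁻³) = 0.031864 rad s⁻¹, so T = 2π/N = 197.19 s = 3.2865 min ≈ 3.29 min.
N² > 0, so the interval is statically stable.

3.29 min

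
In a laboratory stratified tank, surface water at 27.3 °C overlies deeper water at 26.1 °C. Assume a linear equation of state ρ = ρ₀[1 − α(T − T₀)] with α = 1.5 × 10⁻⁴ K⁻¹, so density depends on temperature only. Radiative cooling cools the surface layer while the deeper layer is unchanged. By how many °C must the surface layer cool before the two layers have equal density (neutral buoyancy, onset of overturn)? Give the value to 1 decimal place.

With temperature the only control, equal density requires T_surf′ = T_deep.
T_surf′ = 26.1 °C.
Cooling required: 27.3 − 26.1 = 1.2 °C.

1.2 °C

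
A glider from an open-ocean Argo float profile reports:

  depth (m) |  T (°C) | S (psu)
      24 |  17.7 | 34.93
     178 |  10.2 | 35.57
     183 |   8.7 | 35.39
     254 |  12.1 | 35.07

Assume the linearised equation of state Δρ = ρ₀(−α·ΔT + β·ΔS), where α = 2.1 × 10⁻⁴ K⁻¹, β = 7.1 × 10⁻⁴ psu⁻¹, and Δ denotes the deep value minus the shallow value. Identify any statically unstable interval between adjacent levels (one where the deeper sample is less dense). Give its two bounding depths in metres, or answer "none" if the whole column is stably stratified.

Evaluate Δρ/ρ₀ = −αΔT + βΔS across each adjacent pair:
  24–178 m: −αΔT+βΔS = −(2.1 × 10⁻⁴)(-7.5)+(7.1 × 10⁻⁴)(+0.64) = 2.0 × 10⁻³ → stable
  178–183 m: −αΔT+βΔS = −(2.1 × 10⁻⁴)(-1.5)+(7.1 × 10⁻⁴)(-0.18) = 1.9 × 10⁻⁴ → stable
  183–254 m: −αΔT+βΔS = −(2.1 × 10⁻⁴)(+3.4)+(7.1 × 10⁻⁴)(-0.32) = -9.4 × 10⁻⁴ → UNSTABLE
The 183–254 m interval has Δρ < 0: lighter water underlies denser water.

183–254 m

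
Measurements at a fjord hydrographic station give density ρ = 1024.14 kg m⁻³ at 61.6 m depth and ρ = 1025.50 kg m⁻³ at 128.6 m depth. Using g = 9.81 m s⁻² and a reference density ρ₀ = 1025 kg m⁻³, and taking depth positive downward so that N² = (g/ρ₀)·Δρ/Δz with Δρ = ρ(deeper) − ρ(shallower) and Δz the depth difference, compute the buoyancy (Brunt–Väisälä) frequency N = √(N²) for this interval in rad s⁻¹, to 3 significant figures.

Δρ = 1025.50 − 1024.14 = 1.36 kg m⁻³ over Δz = 128.6 − 61.6 = 67 m.
N² = (9.81/1025) × (1.36/67) = 1.9427 × 10⁻⁴ s⁻².
N = √(1.9427 × 10⁻⁴) = 0.013938 rad s⁻¹ ≈ 0.0139 rad s⁻¹.

0.0139 rad s⁻¹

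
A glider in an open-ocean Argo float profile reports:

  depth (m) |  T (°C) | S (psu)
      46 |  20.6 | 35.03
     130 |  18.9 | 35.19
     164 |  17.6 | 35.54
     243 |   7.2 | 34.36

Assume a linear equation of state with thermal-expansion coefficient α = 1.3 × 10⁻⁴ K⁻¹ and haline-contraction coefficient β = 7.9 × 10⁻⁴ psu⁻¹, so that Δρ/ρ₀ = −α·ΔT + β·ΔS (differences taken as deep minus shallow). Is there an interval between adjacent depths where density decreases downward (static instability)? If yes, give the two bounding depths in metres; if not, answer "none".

none

Evaluate Δρ/ρ₀ = −αΔT + βΔS across each adjacent pair:
  46–130 m: −αΔT+βΔS = −(1.3 × 10⁻⁴)(-1.7)+(7.9 × 10⁻⁴)(+0.16) = 3.5 × 10⁻⁴ → stable
  130–164 m: −αΔT+βΔS = −(1.3 × 10⁻⁴)(-1.3)+(7.9 × 10⁻⁴)(+0.35) = 4.5 × 10⁻⁴ → stable
  164–243 m: −αΔT+βΔS = −(1.3 × 10⁻⁴)(-10.4)+(7.9 × 10⁻⁴)(-1.18) = 4.2 × 10⁻⁴ → stable
Every interval has Δρ > 0: the column is stably stratified throughout.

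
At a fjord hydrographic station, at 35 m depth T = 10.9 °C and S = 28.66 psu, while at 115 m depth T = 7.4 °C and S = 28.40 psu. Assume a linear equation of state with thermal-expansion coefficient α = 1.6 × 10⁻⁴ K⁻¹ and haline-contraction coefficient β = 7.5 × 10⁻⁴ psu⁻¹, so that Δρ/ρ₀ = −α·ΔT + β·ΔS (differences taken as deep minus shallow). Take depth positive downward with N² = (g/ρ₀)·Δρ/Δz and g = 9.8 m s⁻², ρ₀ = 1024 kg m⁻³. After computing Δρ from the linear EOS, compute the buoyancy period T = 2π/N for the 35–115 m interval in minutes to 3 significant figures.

ΔT = -3.5 K, ΔS = -0.26 psu (deep − shallow).
Δρ/ρ₀ = −αΔT + βΔS = 5.60 × 10⁻⁴ − 1.95 × 10⁻⁴ = 3.65 × 10⁻⁴, so Δρ ≈ 0.3738 kg m⁻³.
N² = (g/ρ₀)·Δρ/Δz = g·(Δρ/ρ₀)/Δz = 9.8 × 3.65 × 10⁻⁴ / 80 = 4.4713 × 10⁻⁵ s⁻².
N = √(4.4713 × 10⁻⁵) = 6.6868 × 10⁻³ rad s⁻¹ → T = 2π/N = 939.64 s = 15.661 min ≈ 15.7 min.

15.7 min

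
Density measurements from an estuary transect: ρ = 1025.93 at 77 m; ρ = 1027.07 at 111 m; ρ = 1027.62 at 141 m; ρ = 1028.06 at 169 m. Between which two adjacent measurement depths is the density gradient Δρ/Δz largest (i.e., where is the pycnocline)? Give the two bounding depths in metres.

77–111 m

Compute the density gradient over each adjacent pair:
  77–111 m: Δρ/Δz = 1.14/34 = 0.034 kg m⁻⁴
  111–141 m: Δρ/Δz = 0.55/30 = 0.018 kg m⁻⁴
  141–169 m: Δρ/Δz = 0.44/28 = 0.016 kg m⁻⁴
The largest gradient is in the 77–111 m interval — the pycnocline.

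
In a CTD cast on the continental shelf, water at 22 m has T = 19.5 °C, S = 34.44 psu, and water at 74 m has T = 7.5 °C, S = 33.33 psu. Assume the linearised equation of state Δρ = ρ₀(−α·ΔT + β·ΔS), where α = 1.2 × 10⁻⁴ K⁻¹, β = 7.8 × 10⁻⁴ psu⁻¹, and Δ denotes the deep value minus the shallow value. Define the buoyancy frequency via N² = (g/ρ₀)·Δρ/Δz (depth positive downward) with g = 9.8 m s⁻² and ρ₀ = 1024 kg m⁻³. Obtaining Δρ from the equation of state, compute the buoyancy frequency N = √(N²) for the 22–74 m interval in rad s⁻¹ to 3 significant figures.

ΔT = -12.0 K, ΔS = -1.11 psu (deep − shallow).
Δρ/ρ₀ = −αΔT + βΔS = 1.44 × 10⁻³ − 8.658 × 10⁻⁴ = 5.742 × 10⁻⁴, so Δρ ≈ 0.5880 kg m⁻³.
N² = (g/ρ₀)·Δρ/Δz = g·(Δρ/ρ₀)/Δz = 9.8 × 5.742 × 10⁻⁴ / 52 = 1.0821 × 10⁻⁴ s⁻².
N = √(1.0821 × 10⁻⁴) = 0.010402 rad s⁻¹ ≈ 0.0104 rad s⁻¹.

0.0104 rad s⁻¹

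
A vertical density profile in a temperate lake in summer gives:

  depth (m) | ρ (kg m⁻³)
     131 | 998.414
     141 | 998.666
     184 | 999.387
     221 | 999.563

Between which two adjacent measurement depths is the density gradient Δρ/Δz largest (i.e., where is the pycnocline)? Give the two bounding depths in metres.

131–141 m

Compute the density gradient over each adjacent pair:
  131–141 m: Δρ/Δz = 0.252/10 = 0.025 kg m⁻⁴
  141–184 m: Δρ/Δz = 0.721/43 = 0.017 kg m⁻⁴
  184–221 m: Δρ/Δz = 0.176/37 = 4.8 × 10⁻³ kg m⁻⁴
The largest gradient is in the 131–141 m interval — the pycnocline.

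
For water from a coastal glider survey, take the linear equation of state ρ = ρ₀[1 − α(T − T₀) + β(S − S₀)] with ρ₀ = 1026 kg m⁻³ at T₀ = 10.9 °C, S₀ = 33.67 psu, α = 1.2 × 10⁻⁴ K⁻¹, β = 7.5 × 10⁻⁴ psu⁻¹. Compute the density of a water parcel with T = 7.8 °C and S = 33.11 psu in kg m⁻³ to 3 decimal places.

T − T₀ = -3.1 K, S − S₀ = -0.56 psu.
Bracket = 1 − α·(-3.1) + β·(-0.56) = 1 + (-4.80 × 10⁻⁵) = 0.9999520.
ρ = 1026 × 0.9999520 = 1025.951 kg m⁻³.

1025.951 kg m⁻³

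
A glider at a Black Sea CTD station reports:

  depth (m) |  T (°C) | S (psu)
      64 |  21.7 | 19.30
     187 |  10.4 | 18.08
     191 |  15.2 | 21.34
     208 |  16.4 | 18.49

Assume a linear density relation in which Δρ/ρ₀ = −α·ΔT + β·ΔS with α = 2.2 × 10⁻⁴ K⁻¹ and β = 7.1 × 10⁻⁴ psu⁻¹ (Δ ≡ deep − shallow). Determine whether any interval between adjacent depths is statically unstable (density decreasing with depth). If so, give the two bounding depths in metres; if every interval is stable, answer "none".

191–208 m

Evaluate Δρ/ρ₀ = −αΔT + βΔS across each adjacent pair:
  64–187 m: −αΔT+βΔS = −(2.2 × 10⁻⁴)(-11.3)+(7.1 × 10⁻⁴)(-1.22) = 1.6 × 10⁻³ → stable
  187–191 m: −αΔT+βΔS = −(2.2 × 10⁻⁴)(+4.8)+(7.1 × 10⁻⁴)(+3.26) = 1.3 × 10⁻³ → stable
  191–208 m: −αΔT+βΔS = −(2.2 × 10⁻⁴)(+1.2)+(7.1 × 10⁻⁴)(-2.85) = -2.3 × 10⁻³ → UNSTABLE
The 191–208 m interval has Δρ < 0: lighter water underlies denser water.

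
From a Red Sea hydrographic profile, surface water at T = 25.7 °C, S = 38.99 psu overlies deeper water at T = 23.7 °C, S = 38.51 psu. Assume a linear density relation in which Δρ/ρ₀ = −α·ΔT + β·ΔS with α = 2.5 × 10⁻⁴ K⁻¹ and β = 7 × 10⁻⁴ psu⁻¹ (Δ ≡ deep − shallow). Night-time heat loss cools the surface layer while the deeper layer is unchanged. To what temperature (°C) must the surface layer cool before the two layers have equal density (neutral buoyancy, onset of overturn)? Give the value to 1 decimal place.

Neutral buoyancy requires Δρ = 0, i.e. −α(T_deep − T_surf′) + β(S_deep − S_surf) = 0.
T_surf′ = T_deep − (β/α)·ΔS = 23.7 − (7 × 10⁻⁴/2.5 × 10⁻⁴)·(-0.48) = 25.044 °C.
Cooling required: 25.7 − (25.044) = 0.656 °C.

25.0 °C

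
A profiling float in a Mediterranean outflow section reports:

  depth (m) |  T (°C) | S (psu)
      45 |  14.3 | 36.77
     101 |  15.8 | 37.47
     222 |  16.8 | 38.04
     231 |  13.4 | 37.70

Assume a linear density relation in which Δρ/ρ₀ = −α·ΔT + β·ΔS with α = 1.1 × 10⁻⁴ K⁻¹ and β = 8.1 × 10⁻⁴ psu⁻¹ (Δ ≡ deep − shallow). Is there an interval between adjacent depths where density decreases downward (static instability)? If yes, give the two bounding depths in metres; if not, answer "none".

none

Evaluate Δρ/ρ₀ = −αΔT + βΔS across each adjacent pair:
  45–101 m: −αΔT+βΔS = −(1.1 × 10⁻⁴)(+1.5)+(8.1 × 10⁻⁴)(+0.70) = 4.0 × 10⁻⁴ → stable
  101–222 m: −αΔT+βΔS = −(1.1 × 10⁻⁴)(+1.0)+(8.1 × 10⁻⁴)(+0.57) = 3.5 × 10⁻⁴ → stable
  222–231 m: −αΔT+βΔS = −(1.1 × 10⁻⁴)(-3.4)+(8.1 × 10⁻⁴)(-0.34) = 9.9 × 10⁻⁵ → stable
Every interval has Δρ > 0: the column is stably stratified throughout.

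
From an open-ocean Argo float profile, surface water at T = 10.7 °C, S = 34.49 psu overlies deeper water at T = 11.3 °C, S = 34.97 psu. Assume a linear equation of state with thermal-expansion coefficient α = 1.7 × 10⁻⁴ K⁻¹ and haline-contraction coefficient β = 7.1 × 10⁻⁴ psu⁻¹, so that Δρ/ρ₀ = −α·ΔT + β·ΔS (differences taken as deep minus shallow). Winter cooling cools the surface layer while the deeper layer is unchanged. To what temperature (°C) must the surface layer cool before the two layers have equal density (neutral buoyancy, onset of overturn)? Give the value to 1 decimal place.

Neutral buoyancy requires Δρ = 0, i.e. −α(T_deep − T_surf′) + β(S_deep − S_surf) = 0.
T_surf′ = T_deep − (β/α)·ΔS = 11.3 − (7.1 × 10⁻⁴/1.7 × 10⁻⁴)·(+0.48) = 9.295 °C.
Cooling required: 10.7 − (9.295) = 1.405 °C.

9.3 °C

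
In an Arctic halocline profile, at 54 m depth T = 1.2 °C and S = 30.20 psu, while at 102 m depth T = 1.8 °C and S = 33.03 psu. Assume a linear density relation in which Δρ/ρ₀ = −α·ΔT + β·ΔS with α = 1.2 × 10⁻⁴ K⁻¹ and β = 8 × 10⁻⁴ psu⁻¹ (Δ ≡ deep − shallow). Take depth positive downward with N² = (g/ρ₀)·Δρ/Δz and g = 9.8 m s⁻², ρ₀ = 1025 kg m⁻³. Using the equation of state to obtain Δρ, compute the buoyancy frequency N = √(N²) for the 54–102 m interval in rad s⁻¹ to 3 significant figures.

0.0212 rad s⁻¹

ΔT = +0.6 K, ΔS = +2.83 psu (deep − shallow).
Δρ/ρ₀ = −αΔT + βΔS = -7.20 × 10⁻⁵ + 2.264 × 10⁻³ = 2.192 × 10⁻³, so Δρ ≈ 2.247 kg m⁻³.
N² = (g/ρ₀)·Δρ/Δz = g·(Δρ/ρ₀)/Δz = 9.8 × 2.192 × 10⁻³ / 48 = 4.4753 × 10⁻⁴ s⁻².
N = √(4.4753 × 10⁻⁴) = 0.021155 rad s⁻¹ ≈ 0.0212 rad s⁻¹.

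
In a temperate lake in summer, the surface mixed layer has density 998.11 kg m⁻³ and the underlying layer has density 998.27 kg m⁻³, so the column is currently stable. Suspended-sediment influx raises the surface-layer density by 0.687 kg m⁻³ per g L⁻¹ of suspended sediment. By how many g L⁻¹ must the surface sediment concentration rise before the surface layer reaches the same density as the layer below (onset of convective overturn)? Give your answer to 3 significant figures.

0.233 g L⁻¹

Density deficit of the surface layer: 998.27 − 998.11 = 0.16 kg m⁻³.
Required change = 0.16 / 0.687 = 0.233 g L⁻¹.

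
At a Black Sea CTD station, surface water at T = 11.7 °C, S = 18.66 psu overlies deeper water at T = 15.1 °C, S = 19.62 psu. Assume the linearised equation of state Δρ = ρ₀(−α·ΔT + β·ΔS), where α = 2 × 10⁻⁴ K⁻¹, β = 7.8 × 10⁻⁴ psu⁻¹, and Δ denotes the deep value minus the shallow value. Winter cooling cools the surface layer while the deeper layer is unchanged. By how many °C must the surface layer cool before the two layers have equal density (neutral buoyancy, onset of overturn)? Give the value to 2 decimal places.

0.34 °C

Neutral buoyancy requires Δρ = 0, i.e. −α(T_deep − T_surf′) + β(S_deep − S_surf) = 0.
T_surf′ = T_deep − (β/α)·ΔS = 15.1 − (7.8 × 10⁻⁴/2 × 10⁻⁴)·(+0.96) = 11.3560 °C.
Cooling required: 11.7 − (11.3560) = 0.3440 °C.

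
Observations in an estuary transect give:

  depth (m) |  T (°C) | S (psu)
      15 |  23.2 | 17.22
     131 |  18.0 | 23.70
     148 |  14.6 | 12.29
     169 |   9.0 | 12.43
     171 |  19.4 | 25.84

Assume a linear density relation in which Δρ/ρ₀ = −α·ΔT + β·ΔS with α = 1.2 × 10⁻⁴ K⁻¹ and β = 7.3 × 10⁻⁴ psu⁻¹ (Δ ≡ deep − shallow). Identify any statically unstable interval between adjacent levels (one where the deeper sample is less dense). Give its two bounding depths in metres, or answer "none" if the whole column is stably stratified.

131–148 m

Evaluate Δρ/ρ₀ = −αΔT + βΔS across each adjacent pair:
  15–131 m: −αΔT+βΔS = −(1.2 × 10⁻⁴)(-5.2)+(7.3 × 10⁻⁴)(+6.48) = 5.4 × 10⁻³ → stable
  131–148 m: −αΔT+βΔS = −(1.2 × 10⁻⁴)(-3.4)+(7.3 × 10⁻⁴)(-11.41) = -7.9 × 10⁻³ → UNSTABLE
  148–169 m: −αΔT+βΔS = −(1.2 × 10⁻⁴)(-5.6)+(7.3 × 10⁻⁴)(+0.14) = 7.7 × 10⁻⁴ → stable
  169–171 m: −αΔT+βΔS = −(1.2 × 10⁻⁴)(+10.4)+(7.3 × 10⁻⁴)(+13.41) = 8.5 × 10⁻³ → stable
The 131–148 m interval has Δρ < 0: lighter water underlies denser water.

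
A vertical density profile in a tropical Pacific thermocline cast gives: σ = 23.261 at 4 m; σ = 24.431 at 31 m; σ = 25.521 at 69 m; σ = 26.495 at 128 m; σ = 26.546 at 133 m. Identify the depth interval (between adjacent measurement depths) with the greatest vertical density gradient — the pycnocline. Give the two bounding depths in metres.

4–31 m

Compute the density gradient over each adjacent pair:
  4–31 m: Δρ/Δz = 1.170/27 = 0.043 kg m⁻⁴
  31–69 m: Δρ/Δz = 1.090/38 = 0.029 kg m⁻⁴
  69–128 m: Δρ/Δz = 0.974/59 = 0.017 kg m⁻⁴
  128–133 m: Δρ/Δz = 0.051/5 = 0.010 kg m⁻⁴
The largest gradient is in the 4–31 m interval — the pycnocline.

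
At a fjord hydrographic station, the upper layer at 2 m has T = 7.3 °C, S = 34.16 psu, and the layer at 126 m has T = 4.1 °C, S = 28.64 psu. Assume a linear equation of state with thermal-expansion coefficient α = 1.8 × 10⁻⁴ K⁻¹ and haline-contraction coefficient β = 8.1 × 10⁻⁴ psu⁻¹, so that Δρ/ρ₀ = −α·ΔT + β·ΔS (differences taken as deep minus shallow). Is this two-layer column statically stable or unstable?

ΔT = 4.1 − 7.3 = -3.2 K and ΔS = 28.64 − 34.16 = -5.52 psu (deep − shallow).
−αΔT = 5.76 × 10⁻⁴; βΔS = -4.4712 × 10⁻³; sum Δρ/ρ₀ = -3.8952 × 10⁻³.
Δρ/ρ₀ < 0, so Δρ < 0: deeper water is lighter → statically unstable; the column would overturn.

unstable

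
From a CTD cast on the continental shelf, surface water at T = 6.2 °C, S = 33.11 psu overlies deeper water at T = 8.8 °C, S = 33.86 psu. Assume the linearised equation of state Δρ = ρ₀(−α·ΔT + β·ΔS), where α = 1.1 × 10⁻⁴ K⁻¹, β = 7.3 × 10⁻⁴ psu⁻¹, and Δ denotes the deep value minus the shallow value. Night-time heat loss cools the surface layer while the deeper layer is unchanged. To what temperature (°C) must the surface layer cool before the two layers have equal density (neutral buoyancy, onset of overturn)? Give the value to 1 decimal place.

Neutral buoyancy requires Δρ = 0, i.e. −α(T_deep − T_surf′) + β(S_deep − S_surf) = 0.
T_surf′ = T_deep − (β/α)·ΔS = 8.8 − (7.3 × 10⁻⁴/1.1 × 10⁻⁴)·(+0.75) = 3.823 °C.
Cooling required: 6.2 − (3.823) = 2.377 °C.

3.8 °C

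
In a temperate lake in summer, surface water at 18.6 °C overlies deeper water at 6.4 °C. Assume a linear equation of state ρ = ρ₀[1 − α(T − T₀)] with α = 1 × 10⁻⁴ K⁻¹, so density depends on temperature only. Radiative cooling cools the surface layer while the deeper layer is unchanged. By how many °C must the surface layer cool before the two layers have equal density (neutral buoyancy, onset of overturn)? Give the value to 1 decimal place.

12.2 °C

With temperature the only control, equal density requires T_surf′ = T_deep.
T_surf′ = 6.4 °C.
Cooling required: 18.6 − 6.4 = 12.2 °C.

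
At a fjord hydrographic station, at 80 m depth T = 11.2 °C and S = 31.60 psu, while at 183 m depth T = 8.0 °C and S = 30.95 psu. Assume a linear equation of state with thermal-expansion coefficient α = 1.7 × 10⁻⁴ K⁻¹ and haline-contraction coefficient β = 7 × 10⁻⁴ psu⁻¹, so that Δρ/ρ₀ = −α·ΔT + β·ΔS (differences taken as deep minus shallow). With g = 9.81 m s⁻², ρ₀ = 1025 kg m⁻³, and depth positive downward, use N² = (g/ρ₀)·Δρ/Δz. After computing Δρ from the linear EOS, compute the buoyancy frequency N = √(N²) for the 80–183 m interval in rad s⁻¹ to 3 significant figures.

ΔT = -3.2 K, ΔS = -0.65 psu (deep − shallow).
Δρ/ρ₀ = −αΔT + βΔS = 5.44 × 10⁻⁴ − 4.55 × 10⁻⁴ = 8.90 × 10⁻⁵, so Δρ ≈ 0.09123 kg m⁻³.
N² = (g/ρ₀)·Δρ/Δz = g·(Δρ/ρ₀)/Δz = 9.81 × 8.90 × 10⁻⁵ / 103 = 8.4766 × 10⁻⁶ s⁻².
N = √(8.4766 × 10⁻⁶) = 2.9115 × 10⁻³ rad s⁻¹ ≈ 2.91 × 10⁻³ rad s⁻¹.

2.91 × 10⁻³ rad s⁻¹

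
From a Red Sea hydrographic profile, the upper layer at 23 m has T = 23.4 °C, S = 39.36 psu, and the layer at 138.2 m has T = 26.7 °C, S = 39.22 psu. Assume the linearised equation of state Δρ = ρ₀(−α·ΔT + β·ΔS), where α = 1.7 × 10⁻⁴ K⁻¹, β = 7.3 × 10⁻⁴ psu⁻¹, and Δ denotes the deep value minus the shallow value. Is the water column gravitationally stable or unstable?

ΔT = 26.7 − 23.4 = +3.3 K and ΔS = 39.22 − 39.36 = -0.14 psu (deep − shallow).
−αΔT = -5.61 × 10⁻⁴; βΔS = -1.022 × 10⁻⁴; sum Δρ/ρ₀ = -6.632 × 10⁻⁴.
Δρ/ρ₀ < 0, so Δρ < 0: deeper water is lighter → statically unstable; the column would overturn.

unstable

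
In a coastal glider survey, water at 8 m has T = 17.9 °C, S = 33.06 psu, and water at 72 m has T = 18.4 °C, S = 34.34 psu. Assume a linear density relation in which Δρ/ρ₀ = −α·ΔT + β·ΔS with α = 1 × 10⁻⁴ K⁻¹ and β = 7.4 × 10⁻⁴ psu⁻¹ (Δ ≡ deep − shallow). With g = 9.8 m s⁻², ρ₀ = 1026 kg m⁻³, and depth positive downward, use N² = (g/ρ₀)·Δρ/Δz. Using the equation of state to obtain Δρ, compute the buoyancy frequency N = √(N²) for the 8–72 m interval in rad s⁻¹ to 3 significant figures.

0.0117 rad s⁻¹

ΔT = +0.5 K, ΔS = +1.28 psu (deep − shallow).
Δρ/ρ₀ = −αΔT + βΔS = -5.00 × 10⁻⁵ + 9.472 × 10⁻⁴ = 8.972 × 10⁻⁴, so Δρ ≈ 0.9205 kg m⁻³.
N² = (g/ρ₀)·Δρ/Δz = g·(Δρ/ρ₀)/Δz = 9.8 × 8.972 × 10⁻⁴ / 64 = 1.3738 × 10⁻⁴ s⁻².
N = √(1.3738 × 10⁻⁴) = 0.011721 rad s⁻¹ ≈ 0.0117 rad s⁻¹.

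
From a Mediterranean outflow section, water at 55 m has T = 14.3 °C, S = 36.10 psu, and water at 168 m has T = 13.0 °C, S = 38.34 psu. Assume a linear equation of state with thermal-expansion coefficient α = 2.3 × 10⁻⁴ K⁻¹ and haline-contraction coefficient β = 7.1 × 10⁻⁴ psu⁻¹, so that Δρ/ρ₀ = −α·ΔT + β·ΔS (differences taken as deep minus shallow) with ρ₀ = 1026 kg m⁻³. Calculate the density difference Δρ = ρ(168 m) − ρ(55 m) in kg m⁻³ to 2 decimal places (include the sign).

ΔT = -1.3 K, ΔS = +2.24 psu (deep − shallow).
Δρ/ρ₀ = −(2.3 × 10⁻⁴)(-1.3) + (7.1 × 10⁻⁴)(+2.24) = 1.8894 × 10⁻³.
Δρ = 1026 × (1.8894 × 10⁻³) = +1.94 kg m⁻³.
Positive Δρ: denser below, stable.

+1.94 kg m⁻³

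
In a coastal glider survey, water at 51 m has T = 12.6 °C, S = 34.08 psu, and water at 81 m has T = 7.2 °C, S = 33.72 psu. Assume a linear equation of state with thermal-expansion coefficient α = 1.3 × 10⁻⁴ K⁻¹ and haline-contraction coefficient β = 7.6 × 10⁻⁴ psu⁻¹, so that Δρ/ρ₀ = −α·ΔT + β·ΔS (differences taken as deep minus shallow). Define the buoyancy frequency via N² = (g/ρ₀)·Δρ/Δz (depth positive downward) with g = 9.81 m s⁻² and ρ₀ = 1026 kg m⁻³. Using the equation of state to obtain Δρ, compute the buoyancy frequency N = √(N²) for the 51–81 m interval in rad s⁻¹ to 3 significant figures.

0.0118 rad s⁻¹

ΔT = -5.4 K, ΔS = -0.36 psu (deep − shallow).
Δρ/ρ₀ = −αΔT + βΔS = 7.02 × 10⁻⁴ − 2.736 × 10⁻⁴ = 4.284 × 10⁻⁴, so Δρ ≈ 0.4395 kg m⁻³.
N² = (g/ρ₀)·Δρ/Δz = g·(Δρ/ρ₀)/Δz = 9.81 × 4.284 × 10⁻⁴ / 30 = 1.4009 × 10⁻⁴ s⁻².
N = √(1.4009 × 10⁻⁴) = 0.011836 rad s⁻¹ ≈ 0.0118 rad s⁻¹.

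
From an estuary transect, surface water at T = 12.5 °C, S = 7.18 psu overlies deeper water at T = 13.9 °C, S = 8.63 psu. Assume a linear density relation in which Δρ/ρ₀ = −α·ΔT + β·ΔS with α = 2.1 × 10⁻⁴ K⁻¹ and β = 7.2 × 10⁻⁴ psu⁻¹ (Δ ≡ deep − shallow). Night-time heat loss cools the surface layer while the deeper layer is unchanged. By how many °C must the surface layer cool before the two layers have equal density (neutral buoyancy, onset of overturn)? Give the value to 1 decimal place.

Neutral buoyancy requires Δρ = 0, i.e. −α(T_deep − T_surf′) + β(S_deep − S_surf) = 0.
T_surf′ = T_deep − (β/α)·ΔS = 13.9 − (7.2 × 10⁻⁴/2.1 × 10⁻⁴)·(+1.45) = 8.929 °C.
Cooling required: 12.5 − (8.929) = 3.571 °C.

3.6 °C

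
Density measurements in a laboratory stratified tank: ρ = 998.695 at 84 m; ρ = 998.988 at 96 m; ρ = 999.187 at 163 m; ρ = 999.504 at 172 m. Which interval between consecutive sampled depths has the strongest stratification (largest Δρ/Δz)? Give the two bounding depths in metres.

163–172 m

Compute the density gradient over each adjacent pair:
  84–96 m: Δρ/Δz = 0.293/12 = 0.024 kg m⁻⁴
  96–163 m: Δρ/Δz = 0.199/67 = 3.0 × 10⁻³ kg m⁻⁴
  163–172 m: Δρ/Δz = 0.317/9 = 0.035 kg m⁻⁴
The largest gradient is in the 163–172 m interval — the pycnocline.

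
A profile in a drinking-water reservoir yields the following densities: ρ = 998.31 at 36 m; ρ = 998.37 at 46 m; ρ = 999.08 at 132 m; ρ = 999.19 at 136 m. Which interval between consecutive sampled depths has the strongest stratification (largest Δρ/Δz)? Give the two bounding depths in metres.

Compute the density gradient over each adjacent pair:
  36–46 m: Δρ/Δz = 0.06/10 = 6.0 × 10⁻³ kg m⁻⁴
  46–132 m: Δρ/Δz = 0.71/86 = 8.3 × 10⁻³ kg m⁻⁴
  132–136 m: Δρ/Δz = 0.11/4 = 0.028 kg m⁻⁴
The largest gradient is in the 132–136 m interval — the pycnocline.

132–136 m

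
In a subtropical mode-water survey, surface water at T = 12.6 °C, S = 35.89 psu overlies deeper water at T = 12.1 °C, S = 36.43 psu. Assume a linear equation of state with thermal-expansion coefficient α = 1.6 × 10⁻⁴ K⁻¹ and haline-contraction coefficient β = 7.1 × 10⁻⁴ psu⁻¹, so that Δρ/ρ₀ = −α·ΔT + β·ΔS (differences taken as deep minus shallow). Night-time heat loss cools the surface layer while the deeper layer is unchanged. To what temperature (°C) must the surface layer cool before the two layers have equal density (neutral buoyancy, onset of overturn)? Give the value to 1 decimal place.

9.7 °C

Neutral buoyancy requires Δρ = 0, i.e. −α(T_deep − T_surf′) + β(S_deep − S_surf) = 0.
T_surf′ = T_deep − (β/α)·ΔS = 12.1 − (7.1 × 10⁻⁴/1.6 × 10⁻⁴)·(+0.54) = 9.704 °C.
Cooling required: 12.6 − (9.704) = 2.896 °C.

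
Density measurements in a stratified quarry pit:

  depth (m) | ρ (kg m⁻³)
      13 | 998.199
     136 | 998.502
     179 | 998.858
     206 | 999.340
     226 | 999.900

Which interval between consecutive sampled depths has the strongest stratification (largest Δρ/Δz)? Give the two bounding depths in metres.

Compute the density gradient over each adjacent pair:
  13–136 m: Δρ/Δz = 0.303/123 = 2.5 × 10⁻³ kg m⁻⁴
  136–179 m: Δρ/Δz = 0.356/43 = 8.3 × 10⁻³ kg m⁻⁴
  179–206 m: Δρ/Δz = 0.482/27 = 0.018 kg m⁻⁴
  206–226 m: Δρ/Δz = 0.560/20 = 0.028 kg m⁻⁴
The largest gradient is in the 206–226 m interval — the pycnocline.

206–226 m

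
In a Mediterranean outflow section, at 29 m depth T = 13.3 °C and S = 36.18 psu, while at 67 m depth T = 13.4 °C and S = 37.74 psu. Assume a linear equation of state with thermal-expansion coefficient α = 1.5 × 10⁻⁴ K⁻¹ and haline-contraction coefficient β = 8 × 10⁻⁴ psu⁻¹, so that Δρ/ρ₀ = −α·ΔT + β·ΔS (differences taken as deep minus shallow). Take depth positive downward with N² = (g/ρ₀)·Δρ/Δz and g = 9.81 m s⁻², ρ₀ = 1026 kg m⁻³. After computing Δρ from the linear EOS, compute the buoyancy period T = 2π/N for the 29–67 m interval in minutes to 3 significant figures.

5.87 min

ΔT = +0.1 K, ΔS = +1.56 psu (deep − shallow).
Δρ/ρ₀ = −αΔT + βΔS = -1.50 × 10⁻⁵ + 1.248 × 10⁻³ = 1.233 × 10⁻³, so Δρ ≈ 1.265 kg m⁻³.
N² = (g/ρ₀)·Δρ/Δz = g·(Δρ/ρ₀)/Δz = 9.81 × 1.233 × 10⁻³ / 38 = 3.1831 × 10⁻⁴ s⁻².
N = √(3.1831 × 10⁻⁴) = 0.017841 rad s⁻¹ → T = 2π/N = 352.18 s = 5.8697 min ≈ 5.87 min.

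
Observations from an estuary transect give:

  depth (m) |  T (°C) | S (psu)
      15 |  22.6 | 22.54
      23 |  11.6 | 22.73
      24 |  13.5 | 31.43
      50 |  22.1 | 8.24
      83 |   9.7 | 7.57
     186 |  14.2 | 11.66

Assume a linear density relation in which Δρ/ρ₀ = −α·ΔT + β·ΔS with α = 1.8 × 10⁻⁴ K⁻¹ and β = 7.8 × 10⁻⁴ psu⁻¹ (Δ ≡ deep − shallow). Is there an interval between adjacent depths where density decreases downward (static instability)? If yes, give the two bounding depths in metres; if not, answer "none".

Evaluate Δρ/ρ₀ = −αΔT + βΔS across each adjacent pair:
  15–23 m: −αΔT+βΔS = −(1.8 × 10⁻⁴)(-11.0)+(7.8 × 10⁻⁴)(+0.19) = 2.1 × 10⁻³ → stable
  23–24 m: −αΔT+βΔS = −(1.8 × 10⁻⁴)(+1.9)+(7.8 × 10⁻⁴)(+8.70) = 6.4 × 10⁻³ → stable
  24–50 m: −αΔT+βΔS = −(1.8 × 10⁻⁴)(+8.6)+(7.8 × 10⁻⁴)(-23.19) = -0.020 → UNSTABLE
  50–83 m: −αΔT+βΔS = −(1.8 × 10⁻⁴)(-12.4)+(7.8 × 10⁻⁴)(-0.67) = 1.7 × 10⁻³ → stable
  83–186 m: −αΔT+βΔS = −(1.8 × 10⁻⁴)(+4.5)+(7.8 × 10⁻⁴)(+4.09) = 2.4 × 10⁻³ → stable
The 24–50 m interval has Δρ < 0: lighter water underlies denser water.

24–50 m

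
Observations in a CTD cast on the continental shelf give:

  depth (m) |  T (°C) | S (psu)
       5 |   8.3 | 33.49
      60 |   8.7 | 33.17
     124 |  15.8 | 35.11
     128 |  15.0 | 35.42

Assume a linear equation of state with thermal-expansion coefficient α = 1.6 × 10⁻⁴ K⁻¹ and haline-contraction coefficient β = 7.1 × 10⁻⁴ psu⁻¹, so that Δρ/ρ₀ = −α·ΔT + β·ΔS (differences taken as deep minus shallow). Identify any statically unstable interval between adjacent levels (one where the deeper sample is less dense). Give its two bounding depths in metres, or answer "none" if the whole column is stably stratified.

5–60 m

Evaluate Δρ/ρ₀ = −αΔT + βΔS across each adjacent pair:
  5–60 m: −αΔT+βΔS = −(1.6 × 10⁻⁴)(+0.4)+(7.1 × 10⁻⁴)(-0.32) = -2.9 × 10⁻⁴ → UNSTABLE
  60–124 m: −αΔT+βΔS = −(1.6 × 10⁻⁴)(+7.1)+(7.1 × 10⁻⁴)(+1.94) = 2.4 × 10⁻⁴ → stable
  124–128 m: −αΔT+βΔS = −(1.6 × 10⁻⁴)(-0.8)+(7.1 × 10⁻⁴)(+0.31) = 3.5 × 10⁻⁴ → stable
The 5–60 m interval has Δρ < 0: lighter water underlies denser water.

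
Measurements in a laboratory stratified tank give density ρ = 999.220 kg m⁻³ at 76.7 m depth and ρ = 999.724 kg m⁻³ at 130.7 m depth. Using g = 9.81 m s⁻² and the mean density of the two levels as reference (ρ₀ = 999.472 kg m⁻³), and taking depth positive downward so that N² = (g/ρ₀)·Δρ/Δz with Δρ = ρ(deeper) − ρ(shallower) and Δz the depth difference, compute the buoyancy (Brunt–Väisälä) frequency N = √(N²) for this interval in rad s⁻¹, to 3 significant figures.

Δρ = 999.724 − 999.220 = 0.504 kg m⁻³ over Δz = 130.7 − 76.7 = 54 m.
N² = (9.81/999.472) × (0.504/54) = 9.1608 × 10⁻⁵ s⁻².
N = √(9.1608 × 10⁻⁵) = 9.5712 × 10⁻³ rad s⁻¹ ≈ 9.57 × 10⁻³ rad s⁻¹.

9.57 × 10⁻³ rad s⁻¹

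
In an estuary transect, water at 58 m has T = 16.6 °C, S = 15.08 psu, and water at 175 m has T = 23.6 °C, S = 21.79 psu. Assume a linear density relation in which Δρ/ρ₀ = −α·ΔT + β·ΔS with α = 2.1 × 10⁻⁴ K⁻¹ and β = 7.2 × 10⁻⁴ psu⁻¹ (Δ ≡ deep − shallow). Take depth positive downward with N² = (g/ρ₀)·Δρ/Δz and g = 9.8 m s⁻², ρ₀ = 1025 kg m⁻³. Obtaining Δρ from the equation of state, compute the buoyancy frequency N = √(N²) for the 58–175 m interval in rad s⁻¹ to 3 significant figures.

ΔT = +7.0 K, ΔS = +6.71 psu (deep − shallow).
Δρ/ρ₀ = −αΔT + βΔS = -1.47 × 10⁻³ + 4.8312 × 10⁻³ = 3.3612 × 10⁻³, so Δρ ≈ 3.445 kg m⁻³.
N² = (g/ρ₀)·Δρ/Δz = g·(Δρ/ρ₀)/Δz = 9.8 × 3.3612 × 10⁻³ / 117 = 2.8154 × 10⁻⁴ s⁻².
N = √(2.8154 × 10⁻⁴) = 0.016779 rad s⁻¹ ≈ 0.0168 rad s⁻¹.

0.0168 rad s⁻¹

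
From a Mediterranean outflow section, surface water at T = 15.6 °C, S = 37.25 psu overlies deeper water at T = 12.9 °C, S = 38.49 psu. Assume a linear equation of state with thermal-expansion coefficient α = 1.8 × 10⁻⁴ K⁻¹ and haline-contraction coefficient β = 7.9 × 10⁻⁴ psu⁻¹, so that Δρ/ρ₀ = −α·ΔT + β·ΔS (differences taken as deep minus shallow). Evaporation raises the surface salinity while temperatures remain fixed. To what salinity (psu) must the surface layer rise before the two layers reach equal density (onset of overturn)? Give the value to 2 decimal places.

Neutral buoyancy requires −α(T_deep − T_surf) + β(S_deep − S_surf′) = 0.
S_surf′ = S_deep − (α/β)·ΔT = 38.49 − (1.8 × 10⁻⁴/7.9 × 10⁻⁴)·(-2.7) = 39.1052 psu.
Increase required: 39.1052 − 37.25 = 1.8552 psu.

39.11 psu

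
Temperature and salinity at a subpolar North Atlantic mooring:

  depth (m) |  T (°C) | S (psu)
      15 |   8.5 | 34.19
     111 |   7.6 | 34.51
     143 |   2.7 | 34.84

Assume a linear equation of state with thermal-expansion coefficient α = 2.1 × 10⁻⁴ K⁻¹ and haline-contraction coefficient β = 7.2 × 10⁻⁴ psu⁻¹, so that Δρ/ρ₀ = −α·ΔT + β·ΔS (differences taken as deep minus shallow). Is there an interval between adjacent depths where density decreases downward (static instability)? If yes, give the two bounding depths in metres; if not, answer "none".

Evaluate Δρ/ρ₀ = −αΔT + βΔS across each adjacent pair:
  15–111 m: −αΔT+βΔS = −(2.1 × 10⁻⁴)(-0.9)+(7.2 × 10⁻⁴)(+0.32) = 4.2 × 10⁻⁴ → stable
  111–143 m: −αΔT+βΔS = −(2.1 × 10⁻⁴)(-4.9)+(7.2 × 10⁻⁴)(+0.33) = 1.3 × 10⁻³ → stable
Every interval has Δρ > 0: the column is stably stratified throughout.

none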